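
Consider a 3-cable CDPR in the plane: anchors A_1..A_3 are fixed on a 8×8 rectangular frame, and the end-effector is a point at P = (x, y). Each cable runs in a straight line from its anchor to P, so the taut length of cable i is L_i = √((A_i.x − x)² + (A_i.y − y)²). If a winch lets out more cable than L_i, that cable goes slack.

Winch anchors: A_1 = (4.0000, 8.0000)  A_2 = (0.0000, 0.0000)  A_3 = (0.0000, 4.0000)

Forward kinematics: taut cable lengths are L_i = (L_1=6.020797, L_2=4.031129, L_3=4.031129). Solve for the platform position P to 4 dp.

(3.5000, 2.0000)

expand ‖A_i−P‖²=L_i² and subtract eq 1 (c_i ≔ ‖A_i‖²−L_i²)
c_1 = 16.0000+64.0000−36.2500 = 43.7500
eq1−eq2 → [8.0000  16.0000]·P = 60.0000
eq1−eq3 → [8.0000  8.0000]·P = 44.0000
2×2 solve → P = (3.5000, 2.0000)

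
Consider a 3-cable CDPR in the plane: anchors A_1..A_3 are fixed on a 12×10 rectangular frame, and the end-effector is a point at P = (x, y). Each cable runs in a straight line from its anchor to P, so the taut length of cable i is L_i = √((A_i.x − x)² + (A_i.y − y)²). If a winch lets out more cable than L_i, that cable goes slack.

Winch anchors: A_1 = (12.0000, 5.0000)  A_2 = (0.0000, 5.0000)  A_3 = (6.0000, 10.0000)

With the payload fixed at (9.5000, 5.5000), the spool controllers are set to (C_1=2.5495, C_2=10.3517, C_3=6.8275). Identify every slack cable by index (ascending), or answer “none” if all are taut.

cable 1: L_1 = ‖A_1−P‖ = 2.5495;  C_1 = 2.5495 → taut
cable 2: L_2 = ‖A_2−P‖ = 9.5131;  C_2 = 10.3517 → slack
cable 3: L_3 = ‖A_3−P‖ = 5.7009;  C_3 = 6.8275 → slack

2, 3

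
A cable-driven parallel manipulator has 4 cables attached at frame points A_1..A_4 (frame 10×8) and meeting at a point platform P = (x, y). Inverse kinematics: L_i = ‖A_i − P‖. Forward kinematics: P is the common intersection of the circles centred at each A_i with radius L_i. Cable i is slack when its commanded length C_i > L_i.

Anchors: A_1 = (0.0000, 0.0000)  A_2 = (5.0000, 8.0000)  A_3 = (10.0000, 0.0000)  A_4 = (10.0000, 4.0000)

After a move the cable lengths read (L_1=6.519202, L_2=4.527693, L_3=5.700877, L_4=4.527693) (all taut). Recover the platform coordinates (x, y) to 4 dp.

expand ‖A_i−P‖²=L_i² and subtract eq 1 (q_i ≔ ‖A_i‖²−L_i²)
q_1 = 0.0000+0.0000−42.5000 = -42.5000
eq1−eq2 → [-10.0000  -16.0000]·P = -111.0000
eq1−eq3 → [-20.0000  0.0000]·P = -110.0000
eq1−eq4 → [-20.0000  -8.0000]·P = -138.0000
2×2 solve → P = (5.5000, 3.5000)
check cable 4: ‖A_4−P‖² = 20.5000 ≈ L_4² = 20.5000 ✓

(5.5000, 3.5000)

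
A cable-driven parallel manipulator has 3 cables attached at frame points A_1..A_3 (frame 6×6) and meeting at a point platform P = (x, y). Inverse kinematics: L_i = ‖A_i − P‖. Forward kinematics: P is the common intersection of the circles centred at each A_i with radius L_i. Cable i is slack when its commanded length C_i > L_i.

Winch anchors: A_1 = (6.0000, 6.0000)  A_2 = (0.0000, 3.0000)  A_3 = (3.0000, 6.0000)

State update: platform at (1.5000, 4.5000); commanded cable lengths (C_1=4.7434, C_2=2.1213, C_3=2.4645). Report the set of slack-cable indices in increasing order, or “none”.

3

i=1: geometric 4.7434 vs commanded 4.7434 ⇒ taut
i=2: geometric 2.1213 vs commanded 2.1213 ⇒ taut
i=3: geometric 2.1213 vs commanded 2.4645 ⇒ slack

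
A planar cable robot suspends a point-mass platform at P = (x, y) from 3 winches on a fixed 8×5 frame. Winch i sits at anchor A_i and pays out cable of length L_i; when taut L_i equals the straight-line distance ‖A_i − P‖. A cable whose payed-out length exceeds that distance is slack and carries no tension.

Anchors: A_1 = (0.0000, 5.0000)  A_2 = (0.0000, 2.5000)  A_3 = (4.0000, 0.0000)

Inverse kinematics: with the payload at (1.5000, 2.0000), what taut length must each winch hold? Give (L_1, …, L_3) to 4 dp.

L_1 = √((0.0000−1.5000)² + (5.0000−2.0000)²) = 3.3541
L_2 = √((0.0000−1.5000)² + (2.5000−2.0000)²) = 1.5811
L_3 = √((4.0000−1.5000)² + (0.0000−2.0000)²) = 3.2016

(3.3541, 1.5811, 3.2016)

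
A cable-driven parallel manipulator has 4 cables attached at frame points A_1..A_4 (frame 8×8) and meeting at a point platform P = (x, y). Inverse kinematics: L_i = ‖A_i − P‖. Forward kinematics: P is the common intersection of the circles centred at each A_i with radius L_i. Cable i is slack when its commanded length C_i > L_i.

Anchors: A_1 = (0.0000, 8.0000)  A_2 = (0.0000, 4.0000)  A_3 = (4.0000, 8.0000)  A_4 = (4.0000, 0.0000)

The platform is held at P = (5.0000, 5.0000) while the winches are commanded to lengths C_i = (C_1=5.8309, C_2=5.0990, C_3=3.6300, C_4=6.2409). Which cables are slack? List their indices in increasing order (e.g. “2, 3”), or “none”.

cable 1: √((-5.0000)²+(3.0000)²)=5.8310, C_1=5.8309: taut
cable 2: √((-5.0000)²+(-1.0000)²)=5.0990, C_2=5.0990: taut
cable 3: √((-1.0000)²+(3.0000)²)=3.1623, C_3=3.6300: slack
cable 4: √((-1.0000)²+(-5.0000)²)=5.0990, C_4=6.2409: slack

3, 4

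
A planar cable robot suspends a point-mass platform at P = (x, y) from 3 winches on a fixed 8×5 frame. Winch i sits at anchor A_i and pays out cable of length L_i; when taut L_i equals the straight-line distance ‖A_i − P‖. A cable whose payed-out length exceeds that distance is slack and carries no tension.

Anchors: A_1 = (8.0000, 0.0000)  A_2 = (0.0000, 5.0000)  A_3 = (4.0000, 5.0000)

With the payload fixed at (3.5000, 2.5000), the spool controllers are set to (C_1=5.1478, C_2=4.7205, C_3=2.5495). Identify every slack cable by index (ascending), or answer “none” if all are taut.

2

i=1: geometric 5.1478 vs commanded 5.1478 ⇒ taut
i=2: geometric 4.3012 vs commanded 4.7205 ⇒ slack
i=3: geometric 2.5495 vs commanded 2.5495 ⇒ taut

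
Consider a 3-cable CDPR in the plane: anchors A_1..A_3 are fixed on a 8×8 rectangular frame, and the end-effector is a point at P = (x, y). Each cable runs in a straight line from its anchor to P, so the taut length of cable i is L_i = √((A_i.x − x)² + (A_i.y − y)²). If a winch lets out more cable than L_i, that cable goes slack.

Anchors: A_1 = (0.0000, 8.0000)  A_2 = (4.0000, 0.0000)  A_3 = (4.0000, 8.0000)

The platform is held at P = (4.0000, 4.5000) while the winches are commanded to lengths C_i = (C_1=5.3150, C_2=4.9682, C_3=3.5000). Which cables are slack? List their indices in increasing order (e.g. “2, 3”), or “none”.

cable 1: L_1 = ‖A_1−P‖ = 5.3151;  C_1 = 5.3150 → taut
cable 2: L_2 = ‖A_2−P‖ = 4.5000;  C_2 = 4.9682 → slack
cable 3: L_3 = ‖A_3−P‖ = 3.5000;  C_3 = 3.5000 → taut

2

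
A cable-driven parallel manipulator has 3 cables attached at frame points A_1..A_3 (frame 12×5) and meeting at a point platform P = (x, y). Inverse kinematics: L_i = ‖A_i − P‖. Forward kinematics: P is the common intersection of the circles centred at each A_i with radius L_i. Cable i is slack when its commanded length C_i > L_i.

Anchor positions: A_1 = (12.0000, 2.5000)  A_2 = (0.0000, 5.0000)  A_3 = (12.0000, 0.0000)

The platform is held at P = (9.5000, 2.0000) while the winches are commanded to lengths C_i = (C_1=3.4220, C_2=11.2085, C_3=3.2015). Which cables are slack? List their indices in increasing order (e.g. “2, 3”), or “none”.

1, 2

cable 1: √((2.5000)²+(0.5000)²)=2.5495, C_1=3.4220: slack
cable 2: √((-9.5000)²+(3.0000)²)=9.9624, C_2=11.2085: slack
cable 3: √((2.5000)²+(-2.0000)²)=3.2016, C_3=3.2015: taut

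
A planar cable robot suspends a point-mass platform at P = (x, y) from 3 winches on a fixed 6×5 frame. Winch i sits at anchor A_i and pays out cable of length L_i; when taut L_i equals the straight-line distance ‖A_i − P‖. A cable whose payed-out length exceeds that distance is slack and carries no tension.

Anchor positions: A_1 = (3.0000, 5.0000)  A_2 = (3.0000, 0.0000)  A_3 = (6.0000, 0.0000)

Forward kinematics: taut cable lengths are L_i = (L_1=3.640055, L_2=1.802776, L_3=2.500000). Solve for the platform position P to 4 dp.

(4.0000, 1.5000)

expand ‖A_i−P‖²=L_i² and subtract eq 1 (k_i ≔ ‖A_i‖²−L_i²)
k_1 = 9.0000+25.0000−13.2500 = 20.7500
eq1−eq2 → [0.0000  10.0000]·P = 15.0000
eq1−eq3 → [-6.0000  10.0000]·P = -9.0000
2×2 solve → P = (4.0000, 1.5000)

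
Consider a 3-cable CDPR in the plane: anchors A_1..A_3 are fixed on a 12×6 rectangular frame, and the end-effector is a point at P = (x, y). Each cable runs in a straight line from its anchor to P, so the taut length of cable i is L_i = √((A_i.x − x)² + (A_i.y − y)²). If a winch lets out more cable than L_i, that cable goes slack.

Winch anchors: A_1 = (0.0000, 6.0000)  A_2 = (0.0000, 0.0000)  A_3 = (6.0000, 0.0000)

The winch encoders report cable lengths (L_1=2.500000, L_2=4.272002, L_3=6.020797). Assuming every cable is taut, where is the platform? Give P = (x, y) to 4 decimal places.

(1.5000, 4.0000)

circle eqns → linear via eq_j − eq_1; set c_j = A_j·A_j − L_j²
c_1 = 0.0000+36.0000−6.2500 = 29.7500
0.0000·x + 12.0000·y = c_1−c_2 = 48.0000
-12.0000·x + 12.0000·y = c_1−c_3 = 30.0000
solve first two rows → x=1.5000, y=4.0000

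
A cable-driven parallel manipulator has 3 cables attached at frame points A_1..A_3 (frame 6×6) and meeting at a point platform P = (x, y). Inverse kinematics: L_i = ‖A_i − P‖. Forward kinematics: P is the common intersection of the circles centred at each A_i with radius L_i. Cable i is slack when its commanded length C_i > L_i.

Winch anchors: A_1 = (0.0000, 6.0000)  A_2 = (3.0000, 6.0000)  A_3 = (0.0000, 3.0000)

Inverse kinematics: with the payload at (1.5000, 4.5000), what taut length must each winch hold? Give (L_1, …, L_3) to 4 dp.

L_1 = √((0.0000−1.5000)² + (6.0000−4.5000)²) = 2.1213
L_2 = √((3.0000−1.5000)² + (6.0000−4.5000)²) = 2.1213
L_3 = √((0.0000−1.5000)² + (3.0000−4.5000)²) = 2.1213

(2.1213, 2.1213, 2.1213)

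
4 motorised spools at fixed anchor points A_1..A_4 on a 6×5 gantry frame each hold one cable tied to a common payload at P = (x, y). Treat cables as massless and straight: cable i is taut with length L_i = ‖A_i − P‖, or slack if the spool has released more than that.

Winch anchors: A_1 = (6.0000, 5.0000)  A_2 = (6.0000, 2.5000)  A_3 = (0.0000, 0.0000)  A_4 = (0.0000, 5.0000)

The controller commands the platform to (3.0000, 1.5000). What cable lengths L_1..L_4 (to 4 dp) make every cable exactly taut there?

L_1: Δ = A_1−P = (3.0000, 3.5000) → ‖Δ‖ = √21.2500 = 4.6098
L_2: Δ = A_2−P = (3.0000, 1.0000) → ‖Δ‖ = √10.0000 = 3.1623
L_3: Δ = A_3−P = (-3.0000, -1.5000) → ‖Δ‖ = √11.2500 = 3.3541
L_4: Δ = A_4−P = (-3.0000, 3.5000) → ‖Δ‖ = √21.2500 = 4.6098

(4.6098, 3.1623, 3.3541, 4.6098)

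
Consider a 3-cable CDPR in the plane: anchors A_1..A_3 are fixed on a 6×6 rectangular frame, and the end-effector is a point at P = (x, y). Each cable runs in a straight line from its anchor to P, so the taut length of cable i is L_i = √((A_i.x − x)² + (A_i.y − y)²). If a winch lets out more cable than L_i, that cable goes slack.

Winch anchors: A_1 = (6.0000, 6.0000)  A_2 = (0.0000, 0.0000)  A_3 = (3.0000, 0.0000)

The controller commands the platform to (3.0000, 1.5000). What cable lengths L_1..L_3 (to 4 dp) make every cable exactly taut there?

(5.4083, 3.3541, 1.5000)

cable 1: Δx=3.0000, Δy=4.5000; L_1 = √(Δx²+Δy²) = 5.4083
cable 2: Δx=-3.0000, Δy=-1.5000; L_2 = √(Δx²+Δy²) = 3.3541
cable 3: Δx=0.0000, Δy=-1.5000; L_3 = √(Δx²+Δy²) = 1.5000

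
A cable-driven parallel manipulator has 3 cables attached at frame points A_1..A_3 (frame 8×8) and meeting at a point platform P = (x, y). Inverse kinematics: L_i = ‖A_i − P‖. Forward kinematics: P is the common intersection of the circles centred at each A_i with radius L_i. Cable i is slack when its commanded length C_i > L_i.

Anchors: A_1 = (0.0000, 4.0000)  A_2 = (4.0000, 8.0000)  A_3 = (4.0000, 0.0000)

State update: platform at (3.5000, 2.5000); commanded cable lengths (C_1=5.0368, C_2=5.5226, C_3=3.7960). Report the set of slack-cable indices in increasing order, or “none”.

1, 3

cable 1: √((-3.5000)²+(1.5000)²)=3.8079, C_1=5.0368: slack
cable 2: √((0.5000)²+(5.5000)²)=5.5227, C_2=5.5226: taut
cable 3: √((0.5000)²+(-2.5000)²)=2.5495, C_3=3.7960: slack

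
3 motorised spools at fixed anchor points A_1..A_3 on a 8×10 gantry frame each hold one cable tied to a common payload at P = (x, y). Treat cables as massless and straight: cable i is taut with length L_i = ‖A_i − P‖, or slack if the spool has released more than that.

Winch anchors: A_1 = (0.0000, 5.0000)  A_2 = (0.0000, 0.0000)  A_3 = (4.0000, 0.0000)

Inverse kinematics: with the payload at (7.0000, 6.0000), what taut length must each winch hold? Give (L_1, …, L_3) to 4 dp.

cable 1: Δx=-7.0000, Δy=-1.0000; L_1 = √(Δx²+Δy²) = 7.0711
cable 2: Δx=-7.0000, Δy=-6.0000; L_2 = √(Δx²+Δy²) = 9.2195
cable 3: Δx=-3.0000, Δy=-6.0000; L_3 = √(Δx²+Δy²) = 6.7082

(7.0711, 9.2195, 6.7082)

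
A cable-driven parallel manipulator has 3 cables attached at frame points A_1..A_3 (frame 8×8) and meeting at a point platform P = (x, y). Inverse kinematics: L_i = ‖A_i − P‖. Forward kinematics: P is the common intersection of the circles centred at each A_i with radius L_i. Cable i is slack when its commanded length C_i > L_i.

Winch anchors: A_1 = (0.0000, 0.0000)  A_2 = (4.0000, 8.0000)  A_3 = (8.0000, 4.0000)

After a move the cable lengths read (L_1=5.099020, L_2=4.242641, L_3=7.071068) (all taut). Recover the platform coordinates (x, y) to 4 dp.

each cable: (A_i−P)·(A_i−P) = L_i²; let q_i = ‖A_i‖²−L_i²
q_1 = 0.0000+0.0000−26.0000 = -26.0000
row 1: -8.0000x − 16.0000y = -88.0000  (q_2=62.0000)
row 2: -16.0000x − 8.0000y = -56.0000  (q_3=30.0000)
Cramer on rows 1–2 → x = 1.0000, y = 5.0000

(1.0000, 5.0000)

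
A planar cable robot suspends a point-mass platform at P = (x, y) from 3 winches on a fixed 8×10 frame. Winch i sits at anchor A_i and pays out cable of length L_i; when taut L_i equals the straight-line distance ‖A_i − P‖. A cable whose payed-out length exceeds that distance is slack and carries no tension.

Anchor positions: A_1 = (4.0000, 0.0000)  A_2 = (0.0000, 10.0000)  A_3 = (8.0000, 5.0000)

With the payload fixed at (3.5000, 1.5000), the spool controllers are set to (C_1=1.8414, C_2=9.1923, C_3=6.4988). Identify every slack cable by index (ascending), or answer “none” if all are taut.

1, 3

cable 1: √((0.5000)²+(-1.5000)²)=1.5811, C_1=1.8414: slack
cable 2: √((-3.5000)²+(8.5000)²)=9.1924, C_2=9.1923: taut
cable 3: √((4.5000)²+(3.5000)²)=5.7009, C_3=6.4988: slack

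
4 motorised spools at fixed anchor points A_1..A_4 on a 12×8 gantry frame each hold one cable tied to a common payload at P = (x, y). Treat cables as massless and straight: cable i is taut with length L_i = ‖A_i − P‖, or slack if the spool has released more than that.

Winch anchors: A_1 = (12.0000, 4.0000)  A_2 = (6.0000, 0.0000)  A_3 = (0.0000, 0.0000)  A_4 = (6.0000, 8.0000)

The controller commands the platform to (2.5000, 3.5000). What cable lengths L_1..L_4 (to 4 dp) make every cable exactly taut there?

(9.5131, 4.9497, 4.3012, 5.7009)

L_1: Δ = A_1−P = (9.5000, 0.5000) → ‖Δ‖ = √90.5000 = 9.5131
L_2: Δ = A_2−P = (3.5000, -3.5000) → ‖Δ‖ = √24.5000 = 4.9497
L_3: Δ = A_3−P = (-2.5000, -3.5000) → ‖Δ‖ = √18.5000 = 4.3012
L_4: Δ = A_4−P = (3.5000, 4.5000) → ‖Δ‖ = √32.5000 = 5.7009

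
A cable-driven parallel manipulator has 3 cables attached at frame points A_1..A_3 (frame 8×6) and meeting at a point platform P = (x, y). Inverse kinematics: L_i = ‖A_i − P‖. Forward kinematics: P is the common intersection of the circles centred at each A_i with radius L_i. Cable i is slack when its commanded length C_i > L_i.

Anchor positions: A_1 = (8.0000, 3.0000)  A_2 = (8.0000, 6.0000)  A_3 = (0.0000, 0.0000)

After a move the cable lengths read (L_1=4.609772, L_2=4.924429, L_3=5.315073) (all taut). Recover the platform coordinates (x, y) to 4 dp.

(3.5000, 4.0000)

expand ‖A_i−P‖²=L_i² and subtract eq 1 (k_i ≔ ‖A_i‖²−L_i²)
k_1 = 64.0000+9.0000−21.2500 = 51.7500
eq1−eq2 → [0.0000  -6.0000]·P = -24.0000
eq1−eq3 → [16.0000  6.0000]·P = 80.0000
2×2 solve → P = (3.5000, 4.0000)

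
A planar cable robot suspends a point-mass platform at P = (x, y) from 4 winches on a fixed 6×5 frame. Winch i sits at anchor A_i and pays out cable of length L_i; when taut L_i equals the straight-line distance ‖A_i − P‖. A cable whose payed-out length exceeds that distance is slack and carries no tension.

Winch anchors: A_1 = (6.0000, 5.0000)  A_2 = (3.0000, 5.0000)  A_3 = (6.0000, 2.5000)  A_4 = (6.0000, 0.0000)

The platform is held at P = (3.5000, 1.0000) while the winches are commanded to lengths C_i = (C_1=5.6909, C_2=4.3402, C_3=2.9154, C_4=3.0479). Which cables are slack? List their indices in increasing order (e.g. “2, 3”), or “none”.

i=1: geometric 4.7170 vs commanded 5.6909 ⇒ slack
i=2: geometric 4.0311 vs commanded 4.3402 ⇒ slack
i=3: geometric 2.9155 vs commanded 2.9154 ⇒ taut
i=4: geometric 2.6926 vs commanded 3.0479 ⇒ slack

1, 2, 4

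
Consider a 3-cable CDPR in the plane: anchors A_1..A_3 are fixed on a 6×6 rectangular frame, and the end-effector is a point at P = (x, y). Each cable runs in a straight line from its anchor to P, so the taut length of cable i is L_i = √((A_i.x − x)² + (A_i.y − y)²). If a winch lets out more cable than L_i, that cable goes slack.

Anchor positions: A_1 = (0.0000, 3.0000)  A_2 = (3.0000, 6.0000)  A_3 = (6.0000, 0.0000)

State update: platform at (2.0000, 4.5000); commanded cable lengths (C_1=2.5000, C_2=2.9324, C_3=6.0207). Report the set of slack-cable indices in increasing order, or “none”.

2

cable 1: L_1 = ‖A_1−P‖ = 2.5000;  C_1 = 2.5000 → taut
cable 2: L_2 = ‖A_2−P‖ = 1.8028;  C_2 = 2.9324 → slack
cable 3: L_3 = ‖A_3−P‖ = 6.0208;  C_3 = 6.0207 → taut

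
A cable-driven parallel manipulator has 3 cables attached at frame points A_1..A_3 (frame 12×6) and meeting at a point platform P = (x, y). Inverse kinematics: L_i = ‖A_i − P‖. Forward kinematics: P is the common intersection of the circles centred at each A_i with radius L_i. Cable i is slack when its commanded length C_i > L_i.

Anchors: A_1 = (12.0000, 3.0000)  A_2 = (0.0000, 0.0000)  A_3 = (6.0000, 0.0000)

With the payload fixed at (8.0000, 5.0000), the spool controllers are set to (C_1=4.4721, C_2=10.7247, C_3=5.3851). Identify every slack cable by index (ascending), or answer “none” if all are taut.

i=1: geometric 4.4721 vs commanded 4.4721 ⇒ taut
i=2: geometric 9.4340 vs commanded 10.7247 ⇒ slack
i=3: geometric 5.3852 vs commanded 5.3851 ⇒ taut

2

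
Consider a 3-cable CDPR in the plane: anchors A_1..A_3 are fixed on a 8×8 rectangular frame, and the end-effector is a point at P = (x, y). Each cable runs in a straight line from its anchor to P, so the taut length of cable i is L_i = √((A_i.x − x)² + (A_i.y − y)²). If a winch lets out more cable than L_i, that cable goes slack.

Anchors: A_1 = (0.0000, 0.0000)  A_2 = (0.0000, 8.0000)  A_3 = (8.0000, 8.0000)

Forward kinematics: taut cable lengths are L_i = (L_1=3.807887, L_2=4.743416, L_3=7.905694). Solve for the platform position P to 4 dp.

circle eqns → linear via eq_j − eq_1; set k_j = A_j·A_j − L_j²
k_1 = 0.0000+0.0000−14.5000 = -14.5000
0.0000·x − 16.0000·y = k_1−k_2 = -56.0000
-16.0000·x − 16.0000·y = k_1−k_3 = -80.0000
solve first two rows → x=1.5000, y=3.5000

(1.5000, 3.5000)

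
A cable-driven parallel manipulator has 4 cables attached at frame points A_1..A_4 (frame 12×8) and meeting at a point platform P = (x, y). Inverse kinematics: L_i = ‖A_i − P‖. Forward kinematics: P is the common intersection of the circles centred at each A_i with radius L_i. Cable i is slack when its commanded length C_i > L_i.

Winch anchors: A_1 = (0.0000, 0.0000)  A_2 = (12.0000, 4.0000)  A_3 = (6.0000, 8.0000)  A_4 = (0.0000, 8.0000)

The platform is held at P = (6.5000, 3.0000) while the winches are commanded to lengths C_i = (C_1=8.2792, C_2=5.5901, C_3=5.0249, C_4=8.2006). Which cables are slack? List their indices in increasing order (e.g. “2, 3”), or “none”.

1

cable 1: L_1 = ‖A_1−P‖ = 7.1589;  C_1 = 8.2792 → slack
cable 2: L_2 = ‖A_2−P‖ = 5.5902;  C_2 = 5.5901 → taut
cable 3: L_3 = ‖A_3−P‖ = 5.0249;  C_3 = 5.0249 → taut
cable 4: L_4 = ‖A_4−P‖ = 8.2006;  C_4 = 8.2006 → taut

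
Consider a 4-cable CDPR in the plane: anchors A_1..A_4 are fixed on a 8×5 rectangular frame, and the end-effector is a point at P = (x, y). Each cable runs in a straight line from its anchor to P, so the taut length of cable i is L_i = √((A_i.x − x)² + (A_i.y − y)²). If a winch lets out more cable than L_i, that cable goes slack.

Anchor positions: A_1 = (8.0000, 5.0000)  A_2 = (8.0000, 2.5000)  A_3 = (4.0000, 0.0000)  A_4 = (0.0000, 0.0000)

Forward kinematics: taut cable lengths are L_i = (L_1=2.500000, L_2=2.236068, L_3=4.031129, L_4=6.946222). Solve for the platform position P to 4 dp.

circle eqns → linear via eq_j − eq_1; set k_j = A_j·A_j − L_j²
k_1 = 64.0000+25.0000−6.2500 = 82.7500
0.0000·x + 5.0000·y = k_1−k_2 = 17.5000
8.0000·x + 10.0000·y = k_1−k_3 = 83.0000
16.0000·x + 10.0000·y = k_1−k_4 = 131.0000
solve first two rows → x=6.0000, y=3.5000
check cable 4: ‖A_4−P‖² = 48.2500 ≈ L_4² = 48.2500 ✓

(6.0000, 3.5000)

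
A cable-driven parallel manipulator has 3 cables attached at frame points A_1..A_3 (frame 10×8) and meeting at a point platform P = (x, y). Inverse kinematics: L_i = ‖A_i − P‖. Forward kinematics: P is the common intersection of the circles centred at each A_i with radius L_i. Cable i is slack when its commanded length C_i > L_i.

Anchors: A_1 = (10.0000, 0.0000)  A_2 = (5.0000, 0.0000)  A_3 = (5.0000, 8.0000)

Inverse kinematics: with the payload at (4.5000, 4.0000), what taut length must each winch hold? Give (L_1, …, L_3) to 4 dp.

L_1: Δ = A_1−P = (5.5000, -4.0000) → ‖Δ‖ = √46.2500 = 6.8007
L_2: Δ = A_2−P = (0.5000, -4.0000) → ‖Δ‖ = √16.2500 = 4.0311
L_3: Δ = A_3−P = (0.5000, 4.0000) → ‖Δ‖ = √16.2500 = 4.0311

(6.8007, 4.0311, 4.0311)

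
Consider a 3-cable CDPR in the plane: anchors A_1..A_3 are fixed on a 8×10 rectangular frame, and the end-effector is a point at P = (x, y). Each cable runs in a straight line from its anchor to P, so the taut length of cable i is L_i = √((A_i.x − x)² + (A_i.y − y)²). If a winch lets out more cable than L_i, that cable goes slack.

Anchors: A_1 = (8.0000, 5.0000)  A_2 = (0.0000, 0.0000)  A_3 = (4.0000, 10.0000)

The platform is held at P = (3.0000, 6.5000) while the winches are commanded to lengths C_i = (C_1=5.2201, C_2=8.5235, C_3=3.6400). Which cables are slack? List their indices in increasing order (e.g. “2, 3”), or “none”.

cable 1: L_1 = ‖A_1−P‖ = 5.2202;  C_1 = 5.2201 → taut
cable 2: L_2 = ‖A_2−P‖ = 7.1589;  C_2 = 8.5235 → slack
cable 3: L_3 = ‖A_3−P‖ = 3.6401;  C_3 = 3.6400 → taut

2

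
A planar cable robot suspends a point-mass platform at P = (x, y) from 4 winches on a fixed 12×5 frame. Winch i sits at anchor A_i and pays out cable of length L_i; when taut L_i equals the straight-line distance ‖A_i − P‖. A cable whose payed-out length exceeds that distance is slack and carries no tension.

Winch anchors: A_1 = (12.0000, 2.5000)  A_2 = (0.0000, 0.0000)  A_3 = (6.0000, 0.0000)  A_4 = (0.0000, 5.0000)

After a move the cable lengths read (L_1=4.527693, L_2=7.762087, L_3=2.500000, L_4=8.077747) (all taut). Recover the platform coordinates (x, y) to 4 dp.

each cable: (A_i−P)·(A_i−P) = L_i²; let q_i = ‖A_i‖²−L_i²
q_1 = 144.0000+6.2500−20.5000 = 129.7500
row 1: 24.0000x + 5.0000y = 190.0000  (q_2=-60.2500)
row 2: 12.0000x + 5.0000y = 100.0000  (q_3=29.7500)
row 3: 24.0000x − 5.0000y = 170.0000  (q_4=-40.2500)
Cramer on rows 1–2 → x = 7.5000, y = 2.0000
check cable 4: ‖A_4−P‖² = 65.2500 ≈ L_4² = 65.2500 ✓

(7.5000, 2.0000)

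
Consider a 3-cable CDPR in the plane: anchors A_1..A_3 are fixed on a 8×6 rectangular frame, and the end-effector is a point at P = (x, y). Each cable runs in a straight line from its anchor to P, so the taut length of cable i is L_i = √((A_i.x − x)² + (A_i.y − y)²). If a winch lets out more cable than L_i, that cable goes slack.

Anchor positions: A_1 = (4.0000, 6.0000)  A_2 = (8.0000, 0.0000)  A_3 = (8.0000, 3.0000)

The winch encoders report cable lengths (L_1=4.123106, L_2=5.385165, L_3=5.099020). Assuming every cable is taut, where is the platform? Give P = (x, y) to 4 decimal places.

(3.0000, 2.0000)

expand ‖A_i−P‖²=L_i² and subtract eq 1 (k_i ≔ ‖A_i‖²−L_i²)
k_1 = 16.0000+36.0000−17.0000 = 35.0000
eq1−eq2 → [-8.0000  12.0000]·P = 0.0000
eq1−eq3 → [-8.0000  6.0000]·P = -12.0000
2×2 solve → P = (3.0000, 2.0000)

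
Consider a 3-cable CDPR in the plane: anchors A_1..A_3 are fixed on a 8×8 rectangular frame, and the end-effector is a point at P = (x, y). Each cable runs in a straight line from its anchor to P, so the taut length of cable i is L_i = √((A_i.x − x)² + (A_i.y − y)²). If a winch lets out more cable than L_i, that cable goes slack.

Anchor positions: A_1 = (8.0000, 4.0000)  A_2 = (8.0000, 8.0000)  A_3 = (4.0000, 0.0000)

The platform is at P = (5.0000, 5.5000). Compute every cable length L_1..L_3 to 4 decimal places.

(3.3541, 3.9051, 5.5902)

L_1: Δ = A_1−P = (3.0000, -1.5000) → ‖Δ‖ = √11.2500 = 3.3541
L_2: Δ = A_2−P = (3.0000, 2.5000) → ‖Δ‖ = √15.2500 = 3.9051
L_3: Δ = A_3−P = (-1.0000, -5.5000) → ‖Δ‖ = √31.2500 = 5.5902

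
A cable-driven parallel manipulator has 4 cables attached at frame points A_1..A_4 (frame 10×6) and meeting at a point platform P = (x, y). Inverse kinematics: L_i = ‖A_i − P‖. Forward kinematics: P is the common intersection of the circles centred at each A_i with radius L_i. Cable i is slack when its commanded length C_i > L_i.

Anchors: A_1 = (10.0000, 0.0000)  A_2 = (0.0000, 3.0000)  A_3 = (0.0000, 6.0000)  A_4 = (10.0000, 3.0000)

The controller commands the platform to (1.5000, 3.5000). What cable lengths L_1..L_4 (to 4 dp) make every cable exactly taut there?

(9.1924, 1.5811, 2.9155, 8.5147)

L_1 = √((10.0000−1.5000)² + (0.0000−3.5000)²) = 9.1924
L_2 = √((0.0000−1.5000)² + (3.0000−3.5000)²) = 1.5811
L_3 = √((0.0000−1.5000)² + (6.0000−3.5000)²) = 2.9155
L_4 = √((10.0000−1.5000)² + (3.0000−3.5000)²) = 8.5147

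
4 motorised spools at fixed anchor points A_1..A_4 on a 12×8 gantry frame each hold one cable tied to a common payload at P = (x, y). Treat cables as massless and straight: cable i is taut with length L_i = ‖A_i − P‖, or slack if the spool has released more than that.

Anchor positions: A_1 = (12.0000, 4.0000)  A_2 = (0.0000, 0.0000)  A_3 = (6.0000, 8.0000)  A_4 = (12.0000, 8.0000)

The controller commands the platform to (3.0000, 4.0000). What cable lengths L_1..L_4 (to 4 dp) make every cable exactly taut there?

cable 1: Δx=9.0000, Δy=0.0000; L_1 = √(Δx²+Δy²) = 9.0000
cable 2: Δx=-3.0000, Δy=-4.0000; L_2 = √(Δx²+Δy²) = 5.0000
cable 3: Δx=3.0000, Δy=4.0000; L_3 = √(Δx²+Δy²) = 5.0000
cable 4: Δx=9.0000, Δy=4.0000; L_4 = √(Δx²+Δy²) = 9.8489

(9.0000, 5.0000, 5.0000, 9.8489)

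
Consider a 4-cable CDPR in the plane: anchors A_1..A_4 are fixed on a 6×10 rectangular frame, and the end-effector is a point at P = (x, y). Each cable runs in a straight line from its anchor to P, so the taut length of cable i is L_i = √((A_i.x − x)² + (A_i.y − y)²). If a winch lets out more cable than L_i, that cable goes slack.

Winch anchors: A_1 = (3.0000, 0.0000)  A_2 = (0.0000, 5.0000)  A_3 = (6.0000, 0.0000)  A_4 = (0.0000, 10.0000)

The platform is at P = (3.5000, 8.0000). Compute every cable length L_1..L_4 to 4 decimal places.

(8.0156, 4.6098, 8.3815, 4.0311)

L_1: Δ = A_1−P = (-0.5000, -8.0000) → ‖Δ‖ = √64.2500 = 8.0156
L_2: Δ = A_2−P = (-3.5000, -3.0000) → ‖Δ‖ = √21.2500 = 4.6098
L_3: Δ = A_3−P = (2.5000, -8.0000) → ‖Δ‖ = √70.2500 = 8.3815
L_4: Δ = A_4−P = (-3.5000, 2.0000) → ‖Δ‖ = √16.2500 = 4.0311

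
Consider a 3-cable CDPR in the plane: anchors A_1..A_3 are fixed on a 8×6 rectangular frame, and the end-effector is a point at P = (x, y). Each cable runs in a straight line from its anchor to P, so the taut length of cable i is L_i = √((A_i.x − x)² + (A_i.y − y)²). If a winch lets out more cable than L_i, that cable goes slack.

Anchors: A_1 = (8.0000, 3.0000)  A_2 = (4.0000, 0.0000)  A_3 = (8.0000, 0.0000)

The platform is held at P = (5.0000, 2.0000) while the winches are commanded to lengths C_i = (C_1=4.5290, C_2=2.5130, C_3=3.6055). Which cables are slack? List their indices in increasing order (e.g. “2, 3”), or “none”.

1, 2

cable 1: L_1 = ‖A_1−P‖ = 3.1623;  C_1 = 4.5290 → slack
cable 2: L_2 = ‖A_2−P‖ = 2.2361;  C_2 = 2.5130 → slack
cable 3: L_3 = ‖A_3−P‖ = 3.6056;  C_3 = 3.6055 → taut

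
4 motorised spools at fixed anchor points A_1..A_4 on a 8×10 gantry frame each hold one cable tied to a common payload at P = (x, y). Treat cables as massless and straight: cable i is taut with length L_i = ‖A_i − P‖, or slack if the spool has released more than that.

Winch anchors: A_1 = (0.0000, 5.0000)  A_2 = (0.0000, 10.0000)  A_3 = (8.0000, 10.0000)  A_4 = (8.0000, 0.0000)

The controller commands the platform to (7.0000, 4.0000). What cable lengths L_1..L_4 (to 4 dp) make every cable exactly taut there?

(7.0711, 9.2195, 6.0828, 4.1231)

L_1 = √((0.0000−7.0000)² + (5.0000−4.0000)²) = 7.0711
L_2 = √((0.0000−7.0000)² + (10.0000−4.0000)²) = 9.2195
L_3 = √((8.0000−7.0000)² + (10.0000−4.0000)²) = 6.0828
L_4 = √((8.0000−7.0000)² + (0.0000−4.0000)²) = 4.1231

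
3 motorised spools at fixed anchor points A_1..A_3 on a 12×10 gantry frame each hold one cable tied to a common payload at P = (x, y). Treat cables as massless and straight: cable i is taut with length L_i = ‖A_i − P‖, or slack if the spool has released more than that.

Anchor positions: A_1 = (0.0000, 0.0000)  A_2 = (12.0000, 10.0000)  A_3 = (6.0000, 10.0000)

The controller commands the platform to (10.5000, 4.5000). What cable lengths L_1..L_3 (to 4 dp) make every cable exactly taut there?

(11.4237, 5.7009, 7.1063)

L_1: Δ = A_1−P = (-10.5000, -4.5000) → ‖Δ‖ = √130.5000 = 11.4237
L_2: Δ = A_2−P = (1.5000, 5.5000) → ‖Δ‖ = √32.5000 = 5.7009
L_3: Δ = A_3−P = (-4.5000, 5.5000) → ‖Δ‖ = √50.5000 = 7.1063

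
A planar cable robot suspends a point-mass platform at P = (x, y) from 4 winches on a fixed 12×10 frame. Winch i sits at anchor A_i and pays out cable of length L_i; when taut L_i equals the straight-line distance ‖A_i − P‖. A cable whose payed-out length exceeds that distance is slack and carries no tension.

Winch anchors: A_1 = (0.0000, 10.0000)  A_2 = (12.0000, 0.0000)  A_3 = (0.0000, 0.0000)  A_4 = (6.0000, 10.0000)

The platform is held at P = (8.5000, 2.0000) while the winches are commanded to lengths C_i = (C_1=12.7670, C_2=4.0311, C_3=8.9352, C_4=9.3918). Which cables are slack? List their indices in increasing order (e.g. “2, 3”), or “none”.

1, 3, 4

cable 1: √((-8.5000)²+(8.0000)²)=11.6726, C_1=12.7670: slack
cable 2: √((3.5000)²+(-2.0000)²)=4.0311, C_2=4.0311: taut
cable 3: √((-8.5000)²+(-2.0000)²)=8.7321, C_3=8.9352: slack
cable 4: √((-2.5000)²+(8.0000)²)=8.3815, C_4=9.3918: slack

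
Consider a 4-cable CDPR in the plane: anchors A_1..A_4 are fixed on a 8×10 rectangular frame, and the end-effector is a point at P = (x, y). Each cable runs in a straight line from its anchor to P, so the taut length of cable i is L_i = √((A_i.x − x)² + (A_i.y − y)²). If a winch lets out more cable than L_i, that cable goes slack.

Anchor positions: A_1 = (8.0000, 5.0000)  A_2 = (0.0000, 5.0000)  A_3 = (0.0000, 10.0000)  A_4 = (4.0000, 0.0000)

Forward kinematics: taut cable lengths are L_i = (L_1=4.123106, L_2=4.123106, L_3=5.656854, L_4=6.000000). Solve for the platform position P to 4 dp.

(4.0000, 6.0000)

each cable: (A_i−P)·(A_i−P) = L_i²; let q_i = ‖A_i‖²−L_i²
q_1 = 64.0000+25.0000−17.0000 = 72.0000
row 1: 16.0000x + 0.0000y = 64.0000  (q_2=8.0000)
row 2: 16.0000x − 10.0000y = 4.0000  (q_3=68.0000)
row 3: 8.0000x + 10.0000y = 92.0000  (q_4=-20.0000)
Cramer on rows 1–2 → x = 4.0000, y = 6.0000
check cable 4: ‖A_4−P‖² = 36.0000 ≈ L_4² = 36.0000 ✓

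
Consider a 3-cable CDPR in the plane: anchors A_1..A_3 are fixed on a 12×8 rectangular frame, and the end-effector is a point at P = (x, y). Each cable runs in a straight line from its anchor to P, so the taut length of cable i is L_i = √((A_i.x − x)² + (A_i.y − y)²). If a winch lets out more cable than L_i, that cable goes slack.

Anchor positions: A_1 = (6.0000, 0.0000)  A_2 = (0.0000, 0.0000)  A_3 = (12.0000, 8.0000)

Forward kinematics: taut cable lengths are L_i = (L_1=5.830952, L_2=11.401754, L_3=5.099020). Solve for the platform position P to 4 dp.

(11.0000, 3.0000)

expand ‖A_i−P‖²=L_i² and subtract eq 1 (q_i ≔ ‖A_i‖²−L_i²)
q_1 = 36.0000+0.0000−34.0000 = 2.0000
eq1−eq2 → [12.0000  0.0000]·P = 132.0000
eq1−eq3 → [-12.0000  -16.0000]·P = -180.0000
2×2 solve → P = (11.0000, 3.0000)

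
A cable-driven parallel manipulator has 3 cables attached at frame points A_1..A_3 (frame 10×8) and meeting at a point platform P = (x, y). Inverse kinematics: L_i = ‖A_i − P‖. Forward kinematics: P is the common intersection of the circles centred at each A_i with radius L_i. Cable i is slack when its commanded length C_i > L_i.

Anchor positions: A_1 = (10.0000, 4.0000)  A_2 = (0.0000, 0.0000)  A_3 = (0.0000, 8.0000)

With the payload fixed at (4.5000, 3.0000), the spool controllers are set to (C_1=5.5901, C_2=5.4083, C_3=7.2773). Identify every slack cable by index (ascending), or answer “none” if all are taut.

3

cable 1: √((5.5000)²+(1.0000)²)=5.5902, C_1=5.5901: taut
cable 2: √((-4.5000)²+(-3.0000)²)=5.4083, C_2=5.4083: taut
cable 3: √((-4.5000)²+(5.0000)²)=6.7268, C_3=7.2773: slack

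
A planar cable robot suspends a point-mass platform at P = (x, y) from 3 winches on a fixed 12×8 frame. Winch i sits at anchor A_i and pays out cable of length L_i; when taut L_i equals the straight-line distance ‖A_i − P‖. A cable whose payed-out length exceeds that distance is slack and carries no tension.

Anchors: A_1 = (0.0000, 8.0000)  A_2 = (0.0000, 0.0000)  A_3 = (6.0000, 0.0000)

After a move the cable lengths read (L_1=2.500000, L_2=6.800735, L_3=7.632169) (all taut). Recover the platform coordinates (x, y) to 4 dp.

each cable: (A_i−P)·(A_i−P) = L_i²; let q_i = ‖A_i‖²−L_i²
q_1 = 0.0000+64.0000−6.2500 = 57.7500
row 1: 0.0000x + 16.0000y = 104.0000  (q_2=-46.2500)
row 2: -12.0000x + 16.0000y = 80.0000  (q_3=-22.2500)
Cramer on rows 1–2 → x = 2.0000, y = 6.5000

(2.0000, 6.5000)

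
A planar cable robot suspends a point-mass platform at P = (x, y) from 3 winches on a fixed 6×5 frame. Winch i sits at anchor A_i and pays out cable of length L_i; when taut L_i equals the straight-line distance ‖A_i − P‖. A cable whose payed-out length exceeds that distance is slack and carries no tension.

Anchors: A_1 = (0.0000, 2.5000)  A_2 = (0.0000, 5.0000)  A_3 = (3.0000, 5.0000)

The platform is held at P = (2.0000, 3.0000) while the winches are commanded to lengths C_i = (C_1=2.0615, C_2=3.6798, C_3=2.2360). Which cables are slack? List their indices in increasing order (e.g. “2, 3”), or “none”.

2

cable 1: √((-2.0000)²+(-0.5000)²)=2.0616, C_1=2.0615: taut
cable 2: √((-2.0000)²+(2.0000)²)=2.8284, C_2=3.6798: slack
cable 3: √((1.0000)²+(2.0000)²)=2.2361, C_3=2.2360: taut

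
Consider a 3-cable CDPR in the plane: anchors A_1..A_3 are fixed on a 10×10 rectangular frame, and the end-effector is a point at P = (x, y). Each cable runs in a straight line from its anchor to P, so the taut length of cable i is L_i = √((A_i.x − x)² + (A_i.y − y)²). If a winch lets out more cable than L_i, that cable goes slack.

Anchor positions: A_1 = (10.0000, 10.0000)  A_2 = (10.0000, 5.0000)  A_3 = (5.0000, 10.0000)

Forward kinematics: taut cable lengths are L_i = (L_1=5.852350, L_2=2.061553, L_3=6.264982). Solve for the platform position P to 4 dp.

each cable: (A_i−P)·(A_i−P) = L_i²; let k_i = ‖A_i‖²−L_i²
k_1 = 100.0000+100.0000−34.2500 = 165.7500
row 1: 0.0000x + 10.0000y = 45.0000  (k_2=120.7500)
row 2: 10.0000x + 0.0000y = 80.0000  (k_3=85.7500)
Cramer on rows 1–2 → x = 8.0000, y = 4.5000

(8.0000, 4.5000)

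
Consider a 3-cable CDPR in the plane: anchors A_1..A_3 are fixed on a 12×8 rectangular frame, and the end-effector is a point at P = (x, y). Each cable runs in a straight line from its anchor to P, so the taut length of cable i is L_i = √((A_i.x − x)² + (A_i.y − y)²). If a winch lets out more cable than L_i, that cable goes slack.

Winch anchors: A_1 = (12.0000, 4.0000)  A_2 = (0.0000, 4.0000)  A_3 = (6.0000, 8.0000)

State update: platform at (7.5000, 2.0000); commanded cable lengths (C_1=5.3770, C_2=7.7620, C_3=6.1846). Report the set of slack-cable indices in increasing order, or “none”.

cable 1: √((4.5000)²+(2.0000)²)=4.9244, C_1=5.3770: slack
cable 2: √((-7.5000)²+(2.0000)²)=7.7621, C_2=7.7620: taut
cable 3: √((-1.5000)²+(6.0000)²)=6.1847, C_3=6.1846: taut

1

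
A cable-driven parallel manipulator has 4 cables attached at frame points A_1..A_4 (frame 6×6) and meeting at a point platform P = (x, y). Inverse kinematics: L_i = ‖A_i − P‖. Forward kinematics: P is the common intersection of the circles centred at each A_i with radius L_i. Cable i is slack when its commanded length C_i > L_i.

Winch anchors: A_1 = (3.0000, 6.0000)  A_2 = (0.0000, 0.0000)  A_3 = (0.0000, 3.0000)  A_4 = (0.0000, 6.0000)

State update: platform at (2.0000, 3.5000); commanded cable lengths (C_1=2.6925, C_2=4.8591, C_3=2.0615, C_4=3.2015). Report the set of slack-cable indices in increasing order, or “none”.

cable 1: L_1 = ‖A_1−P‖ = 2.6926;  C_1 = 2.6925 → taut
cable 2: L_2 = ‖A_2−P‖ = 4.0311;  C_2 = 4.8591 → slack
cable 3: L_3 = ‖A_3−P‖ = 2.0616;  C_3 = 2.0615 → taut
cable 4: L_4 = ‖A_4−P‖ = 3.2016;  C_4 = 3.2015 → taut

2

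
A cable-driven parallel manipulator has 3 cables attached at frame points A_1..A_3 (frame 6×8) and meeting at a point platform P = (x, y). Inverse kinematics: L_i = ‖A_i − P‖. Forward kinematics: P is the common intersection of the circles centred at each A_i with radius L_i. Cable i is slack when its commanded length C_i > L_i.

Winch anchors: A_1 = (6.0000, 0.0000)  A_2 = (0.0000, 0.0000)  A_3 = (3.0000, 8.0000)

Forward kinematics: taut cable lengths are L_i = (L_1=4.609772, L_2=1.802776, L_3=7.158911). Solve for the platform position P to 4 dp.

(1.5000, 1.0000)

each cable: (A_i−P)·(A_i−P) = L_i²; let k_i = ‖A_i‖²−L_i²
k_1 = 36.0000+0.0000−21.2500 = 14.7500
row 1: 12.0000x + 0.0000y = 18.0000  (k_2=-3.2500)
row 2: 6.0000x − 16.0000y = -7.0000  (k_3=21.7500)
Cramer on rows 1–2 → x = 1.5000, y = 1.0000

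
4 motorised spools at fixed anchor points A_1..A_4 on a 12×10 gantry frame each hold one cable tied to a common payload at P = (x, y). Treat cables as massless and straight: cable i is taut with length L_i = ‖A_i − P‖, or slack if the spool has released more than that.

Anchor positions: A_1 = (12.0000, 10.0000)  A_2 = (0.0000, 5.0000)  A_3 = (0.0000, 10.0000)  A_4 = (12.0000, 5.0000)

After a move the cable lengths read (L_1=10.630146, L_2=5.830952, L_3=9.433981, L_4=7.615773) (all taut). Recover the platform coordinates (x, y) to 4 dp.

(5.0000, 2.0000)

circle eqns → linear via eq_j − eq_1; set c_j = A_j·A_j − L_j²
c_1 = 144.0000+100.0000−113.0000 = 131.0000
24.0000·x + 10.0000·y = c_1−c_2 = 140.0000
24.0000·x + 0.0000·y = c_1−c_3 = 120.0000
0.0000·x + 10.0000·y = c_1−c_4 = 20.0000
solve first two rows → x=5.0000, y=2.0000
check cable 4: ‖A_4−P‖² = 58.0000 ≈ L_4² = 58.0000 ✓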